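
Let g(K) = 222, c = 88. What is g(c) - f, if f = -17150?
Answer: 17372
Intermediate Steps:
g(c) - f = 222 - 1*(-17150) = 222 + 17150 = 17372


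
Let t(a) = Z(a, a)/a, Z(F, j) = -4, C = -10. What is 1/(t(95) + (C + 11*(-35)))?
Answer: -95/37529 ≈ -0.0025314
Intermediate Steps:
t(a) = -4/a
1/(t(95) + (C + 11*(-35))) = 1/(-4/95 + (-10 + 11*(-35))) = 1/(-4*1/95 + (-10 - 385)) = 1/(-4/95 - 395) = 1/(-37529/95) = -95/37529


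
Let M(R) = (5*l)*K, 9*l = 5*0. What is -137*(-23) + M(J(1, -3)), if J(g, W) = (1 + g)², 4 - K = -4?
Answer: 3151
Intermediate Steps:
K = 8 (K = 4 - 1*(-4) = 4 + 4 = 8)
l = 0 (l = (5*0)/9 = (⅑)*0 = 0)
M(R) = 0 (M(R) = (5*0)*8 = 0*8 = 0)
-137*(-23) + M(J(1, -3)) = -137*(-23) + 0 = 3151 + 0 = 3151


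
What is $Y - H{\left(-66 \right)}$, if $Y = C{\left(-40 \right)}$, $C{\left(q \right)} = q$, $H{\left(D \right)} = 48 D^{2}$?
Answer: $-209128$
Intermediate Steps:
$Y = -40$
$Y - H{\left(-66 \right)} = -40 - 48 \left(-66\right)^{2} = -40 - 48 \cdot 4356 = -40 - 209088 = -209128$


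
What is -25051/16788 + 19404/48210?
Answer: -146992393/134891580 ≈ -1.0897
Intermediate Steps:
-25051/16788 + 19404/48210 = -25051*1/16788 + 19404*(1/48210) = -25051/16788 + 3234/8035 = -146992393/134891580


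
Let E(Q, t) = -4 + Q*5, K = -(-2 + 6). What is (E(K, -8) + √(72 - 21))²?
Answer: (24 - √51)² ≈ 284.21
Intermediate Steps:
K = -4 (K = -1*4 = -4)
E(Q, t) = -4 + 5*Q
(E(K, -8) + √(72 - 21))² = ((-4 + 5*(-4)) + √(72 - 21))² = ((-4 - 20) + √51)² = (-24 + √51)²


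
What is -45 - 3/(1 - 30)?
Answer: -1302/29 ≈ -44.897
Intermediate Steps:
-45 - 3/(1 - 30) = -45 - 3/(-29) = -45 - 1/29*(-3) = -45 + 3/29 = -1302/29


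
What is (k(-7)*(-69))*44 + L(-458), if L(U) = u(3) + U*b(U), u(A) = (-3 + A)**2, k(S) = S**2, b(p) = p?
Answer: 61000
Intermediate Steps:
L(U) = U**2 (L(U) = (-3 + 3)**2 + U*U = 0**2 + U**2 = 0 + U**2 = U**2)
(k(-7)*(-69))*44 + L(-458) = ((-7)**2*(-69))*44 + (-458)**2 = (49*(-69))*44 + 209764 = -3381*44 + 209764 = -148764 + 209764 = 61000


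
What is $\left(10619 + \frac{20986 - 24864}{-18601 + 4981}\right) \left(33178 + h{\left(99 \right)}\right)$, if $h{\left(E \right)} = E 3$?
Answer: $\frac{484164517655}{1362} \approx 3.5548 \cdot 10^{8}$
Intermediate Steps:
$h{\left(E \right)} = 3 E$
$\left(10619 + \frac{20986 - 24864}{-18601 + 4981}\right) \left(33178 + h{\left(99 \right)}\right) = \left(10619 + \frac{20986 - 24864}{-18601 + 4981}\right) \left(33178 + 3 \cdot 99\right) = \left(10619 - \frac{3878}{-13620}\right) \left(33178 + 297\right) = \left(10619 - - \frac{1939}{6810}\right) 33475 = \left(10619 + \frac{1939}{6810}\right) 33475 = \frac{72317329}{6810} \cdot 33475 = \frac{484164517655}{1362}$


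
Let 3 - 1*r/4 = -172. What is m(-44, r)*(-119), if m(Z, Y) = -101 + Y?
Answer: -71281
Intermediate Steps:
r = 700 (r = 12 - 4*(-172) = 12 + 688 = 700)
m(-44, r)*(-119) = (-101 + 700)*(-119) = 599*(-119) = -71281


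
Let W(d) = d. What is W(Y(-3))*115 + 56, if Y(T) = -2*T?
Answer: 746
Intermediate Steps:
W(Y(-3))*115 + 56 = -2*(-3)*115 + 56 = 6*115 + 56 = 690 + 56 = 746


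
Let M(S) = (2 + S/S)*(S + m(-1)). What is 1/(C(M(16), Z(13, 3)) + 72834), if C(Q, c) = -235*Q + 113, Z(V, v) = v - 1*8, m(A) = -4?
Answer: 1/64487 ≈ 1.5507e-5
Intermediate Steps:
M(S) = -12 + 3*S (M(S) = (2 + S/S)*(S - 4) = (2 + 1)*(-4 + S) = 3*(-4 + S) = -12 + 3*S)
Z(V, v) = -8 + v (Z(V, v) = v - 8 = -8 + v)
C(Q, c) = 113 - 235*Q
1/(C(M(16), Z(13, 3)) + 72834) = 1/((113 - 235*(-12 + 3*16)) + 72834) = 1/((113 - 235*(-12 + 48)) + 72834) = 1/((113 - 235*36) + 72834) = 1/((113 - 8460) + 72834) = 1/(-8347 + 72834) = 1/64487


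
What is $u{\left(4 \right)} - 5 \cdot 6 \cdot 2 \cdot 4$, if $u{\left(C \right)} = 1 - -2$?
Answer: $-720$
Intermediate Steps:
$u{\left(C \right)} = 3$ ($u{\left(C \right)} = 1 + 2 = 3$)
$u{\left(4 \right)} - 5 \cdot 6 \cdot 2 \cdot 4 = 3 - 5 \cdot 6 \cdot 2 \cdot 4 = 3 \left(-5\right) 12 \cdot 4 = 3 \left(\left(-60\right) 4\right) = 3 \left(-240\right) = -720$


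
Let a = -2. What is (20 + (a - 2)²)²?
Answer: 1296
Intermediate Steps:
(20 + (a - 2)²)² = (20 + (-2 - 2)²)² = (20 + (-4)²)² = (20 + 16)² = 36² = 1296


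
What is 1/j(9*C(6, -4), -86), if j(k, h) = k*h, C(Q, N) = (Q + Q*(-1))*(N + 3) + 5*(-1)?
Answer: 1/3870 ≈ 0.00025840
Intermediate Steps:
C(Q, N) = -5 (C(Q, N) = (Q - Q)*(3 + N) - 5 = 0*(3 + N) - 5 = 0 - 5 = -5)
j(k, h) = h*k
1/j(9*C(6, -4), -86) = 1/(-774*(-5)) = 1/(-86*(-45)) = 1/3870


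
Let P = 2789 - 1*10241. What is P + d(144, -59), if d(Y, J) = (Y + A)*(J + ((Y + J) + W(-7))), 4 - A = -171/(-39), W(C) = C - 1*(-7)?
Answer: -3718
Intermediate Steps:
W(C) = 7 + C (W(C) = C + 7 = 7 + C)
P = -7452 (P = 2789 - 10241 = -7452)
A = -5/13 (A = 4 - (-171)/(-39) = 4 - (-171)*(-1)/39 = 4 - 1*57/13 = 4 - 57/13 = -5/13 ≈ -0.38462)
d(Y, J) = (-5/13 + Y)*(Y + 2*J) (d(Y, J) = (Y - 5/13)*(J + ((Y + J) + (7 - 7))) = (-5/13 + Y)*(J + ((J + Y) + 0)) = (-5/13 + Y)*(J + (J + Y)) = (-5/13 + Y)*(Y + 2*J))
P + d(144, -59) = -7452 + (144² - 10/13*(-59) - 5/13*144 + 2*(-59)*144) = -7452 + (20736 + 590/13 - 720/13 - 16992) = -7452 + 3734 = -3718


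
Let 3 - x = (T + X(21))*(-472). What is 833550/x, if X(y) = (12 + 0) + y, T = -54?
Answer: -277850/3303 ≈ -84.120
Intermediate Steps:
X(y) = 12 + y
x = -9909 (x = 3 - (-54 + (12 + 21))*(-472) = 3 - (-54 + 33)*(-472) = 3 - (-21)*(-472) = 3 - 1*9912 = 3 - 9912 = -9909)
833550/x = 833550/(-9909) = 833550*(-1/9909) = -277850/3303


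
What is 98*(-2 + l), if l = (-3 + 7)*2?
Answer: 588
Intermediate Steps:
l = 8 (l = 4*2 = 8)
98*(-2 + l) = 98*(-2 + 8) = 98*6 = 588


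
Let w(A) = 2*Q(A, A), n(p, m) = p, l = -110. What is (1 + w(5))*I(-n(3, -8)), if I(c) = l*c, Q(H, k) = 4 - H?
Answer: -330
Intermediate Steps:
w(A) = 8 - 2*A (w(A) = 2*(4 - A) = 8 - 2*A)
I(c) = -110*c
(1 + w(5))*I(-n(3, -8)) = (1 + (8 - 2*5))*(-(-110)*3) = (1 + (8 - 10))*(-110*(-3)) = (1 - 2)*330 = -1*330 = -330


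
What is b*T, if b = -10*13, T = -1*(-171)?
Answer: -22230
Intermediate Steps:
T = 171
b = -130
b*T = -130*171 = -22230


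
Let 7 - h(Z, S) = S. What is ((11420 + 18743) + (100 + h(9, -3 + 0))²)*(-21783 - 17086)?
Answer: -1642720547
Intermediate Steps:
h(Z, S) = 7 - S
((11420 + 18743) + (100 + h(9, -3 + 0))²)*(-21783 - 17086) = ((11420 + 18743) + (100 + (7 - (-3 + 0)))²)*(-21783 - 17086) = (30163 + (100 + (7 - 1*(-3)))²)*(-38869) = (30163 + (100 + (7 + 3))²)*(-38869) = (30163 + (100 + 10)²)*(-38869) = (30163 + 110²)*(-38869) = (30163 + 12100)*(-38869) = 42263*(-38869) = -1642720547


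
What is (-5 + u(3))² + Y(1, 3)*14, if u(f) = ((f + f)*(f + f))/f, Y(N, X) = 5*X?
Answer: 259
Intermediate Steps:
u(f) = 4*f (u(f) = ((2*f)*(2*f))/f = (4*f²)/f = 4*f)
(-5 + u(3))² + Y(1, 3)*14 = (-5 + 4*3)² + (5*3)*14 = (-5 + 12)² + 15*14 = 7² + 210 = 49 + 210 = 259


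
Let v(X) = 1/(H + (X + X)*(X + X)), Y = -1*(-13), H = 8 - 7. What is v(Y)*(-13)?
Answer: -13/677 ≈ -0.019202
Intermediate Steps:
H = 1
Y = 13
v(X) = 1/(1 + 4*X²) (v(X) = 1/(1 + (X + X)*(X + X)) = 1/(1 + (2*X)*(2*X)) = 1/(1 + 4*X²))
v(Y)*(-13) = -13/(1 + 4*13²) = -13/(1 + 4*169) = -13/(1 + 676) = -13/677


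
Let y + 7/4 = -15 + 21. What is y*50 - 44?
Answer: 337/2 ≈ 168.50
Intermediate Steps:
y = 17/4 (y = -7/4 + (-15 + 21) = -7/4 + 6 = 17/4 ≈ 4.2500)
y*50 - 44 = (17/4)*50 - 44 = 425/2 - 44 = 337/2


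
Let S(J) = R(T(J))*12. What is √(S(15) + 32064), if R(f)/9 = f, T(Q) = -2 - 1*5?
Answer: 2*√7827 ≈ 176.94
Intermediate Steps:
T(Q) = -7 (T(Q) = -2 - 5 = -7)
R(f) = 9*f
S(J) = -756 (S(J) = (9*(-7))*12 = -63*12 = -756)
√(S(15) + 32064) = √(-756 + 32064) = √31308 = 2*√7827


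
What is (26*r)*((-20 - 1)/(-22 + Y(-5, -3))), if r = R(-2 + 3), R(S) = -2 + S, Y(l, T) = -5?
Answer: -182/9 ≈ -20.222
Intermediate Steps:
r = -1 (r = -2 + (-2 + 3) = -2 + 1 = -1)
(26*r)*((-20 - 1)/(-22 + Y(-5, -3))) = (26*(-1))*((-20 - 1)/(-22 - 5)) = -(-546)/(-27) = -(-546)*(-1)/27 = -26*7/9 = -182/9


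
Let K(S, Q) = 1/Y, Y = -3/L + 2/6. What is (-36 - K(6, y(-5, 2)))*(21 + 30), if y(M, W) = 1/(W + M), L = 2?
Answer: -12546/7 ≈ -1792.3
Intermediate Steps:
Y = -7/6 (Y = -3/2 + 2/6 = -3*½ + 2*(⅙) = -3/2 + ⅓ = -7/6 ≈ -1.1667)
y(M, W) = 1/(M + W)
K(S, Q) = -6/7 (K(S, Q) = 1/(-7/6) = -6/7)
(-36 - K(6, y(-5, 2)))*(21 + 30) = (-36 - 1*(-6/7))*(21 + 30) = (-36 + 6/7)*51 = -246/7*51 = -12546/7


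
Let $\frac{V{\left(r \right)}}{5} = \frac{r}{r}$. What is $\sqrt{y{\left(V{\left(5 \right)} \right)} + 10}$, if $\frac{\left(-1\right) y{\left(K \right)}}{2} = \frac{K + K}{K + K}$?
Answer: $2 \sqrt{2} \approx 2.8284$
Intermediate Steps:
$V{\left(r \right)} = 5$ ($V{\left(r \right)} = 5 \frac{r}{r} = 5 \cdot 1 = 5$)
$y{\left(K \right)} = -2$ ($y{\left(K \right)} = - 2 \frac{K + K}{K + K} = - 2 \frac{2 K}{2 K} = - 2 \cdot 2 K \frac{1}{2 K} = \left(-2\right) 1 = -2$)
$\sqrt{y{\left(V{\left(5 \right)} \right)} + 10} = \sqrt{-2 + 10} = \sqrt{8} = 2 \sqrt{2}$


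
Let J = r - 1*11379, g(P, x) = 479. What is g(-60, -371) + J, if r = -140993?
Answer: -151893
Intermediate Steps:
J = -152372 (J = -140993 - 1*11379 = -140993 - 11379 = -152372)
g(-60, -371) + J = 479 - 152372 = -151893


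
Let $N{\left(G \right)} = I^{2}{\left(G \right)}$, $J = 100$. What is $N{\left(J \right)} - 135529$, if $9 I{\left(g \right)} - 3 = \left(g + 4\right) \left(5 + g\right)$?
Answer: $\frac{12037120}{9} \approx 1.3375 \cdot 10^{6}$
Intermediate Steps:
$I{\left(g \right)} = \frac{1}{3} + \frac{\left(4 + g\right) \left(5 + g\right)}{9}$ ($I{\left(g \right)} = \frac{1}{3} + \frac{\left(g + 4\right) \left(5 + g\right)}{9} = \frac{1}{3} + \frac{\left(4 + g\right) \left(5 + g\right)}{9}$)
$N{\left(G \right)} = \left(\frac{23}{9} + G + \frac{G^{2}}{9}\right)^{2}$
$N{\left(J \right)} - 135529 = \frac{\left(23 + 100^{2} + 9 \cdot 100\right)^{2}}{81} - 135529 = \frac{\left(23 + 10000 + 900\right)^{2}}{81} - 135529 = \frac{10923^{2}}{81} - 135529 = \frac{1}{81} \cdot 119311929 - 135529 = \frac{13256881}{9} - 135529 = \frac{12037120}{9}$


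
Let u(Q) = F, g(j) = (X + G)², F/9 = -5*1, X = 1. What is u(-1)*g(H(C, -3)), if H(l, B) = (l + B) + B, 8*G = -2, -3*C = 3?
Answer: -405/16 ≈ -25.313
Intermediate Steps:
C = -1 (C = -⅓*3 = -1)
G = -¼ (G = (⅛)*(-2) = -¼ ≈ -0.25000)
H(l, B) = l + 2*B (H(l, B) = (B + l) + B = l + 2*B)
F = -45 (F = 9*(-5*1) = 9*(-5) = -45)
g(j) = 9/16 (g(j) = (1 - ¼)² = (¾)² = 9/16)
u(Q) = -45
u(-1)*g(H(C, -3)) = -45*9/16 = -405/16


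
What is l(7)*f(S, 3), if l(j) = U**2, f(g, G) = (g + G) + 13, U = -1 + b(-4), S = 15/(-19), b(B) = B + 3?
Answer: 1156/19 ≈ 60.842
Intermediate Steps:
b(B) = 3 + B
S = -15/19 (S = 15*(-1/19) = -15/19 ≈ -0.78947)
U = -2 (U = -1 + (3 - 4) = -1 - 1 = -2)
f(g, G) = 13 + G + g (f(g, G) = (G + g) + 13 = 13 + G + g)
l(j) = 4 (l(j) = (-2)**2 = 4)
l(7)*f(S, 3) = 4*(13 + 3 - 15/19) = 4*(289/19) = 1156/19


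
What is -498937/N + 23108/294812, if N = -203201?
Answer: 37947045888/14976523303 ≈ 2.5338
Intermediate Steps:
-498937/N + 23108/294812 = -498937/(-203201) + 23108/294812 = -498937*(-1/203201) + 23108*(1/294812) = 498937/203201 + 5777/73703 = 37947045888/14976523303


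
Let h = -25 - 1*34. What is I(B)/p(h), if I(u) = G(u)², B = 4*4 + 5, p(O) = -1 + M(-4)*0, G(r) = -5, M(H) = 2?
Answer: -25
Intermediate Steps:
h = -59 (h = -25 - 34 = -59)
p(O) = -1 (p(O) = -1 + 2*0 = -1 + 0 = -1)
B = 21 (B = 16 + 5 = 21)
I(u) = 25 (I(u) = (-5)² = 25)
I(B)/p(h) = 25/(-1) = 25*(-1) = -25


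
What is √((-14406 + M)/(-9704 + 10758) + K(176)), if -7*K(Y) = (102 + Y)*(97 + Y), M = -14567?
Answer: I*√12075088814/1054 ≈ 104.26*I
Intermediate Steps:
K(Y) = -(97 + Y)*(102 + Y)/7 (K(Y) = -(102 + Y)*(97 + Y)/7 = -(97 + Y)*(102 + Y)/7)
√((-14406 + M)/(-9704 + 10758) + K(176)) = √((-14406 - 14567)/(-9704 + 10758) + (-9894/7 - 199/7*176 - ⅐*176²)) = √(-28973/1054 + (-9894/7 - 35024/7 - ⅐*30976)) = √(-28973*1/1054 + (-9894/7 - 35024/7 - 30976/7)) = √(-28973/1054 - 10842) = √(-11456441/1054) = I*√12075088814/1054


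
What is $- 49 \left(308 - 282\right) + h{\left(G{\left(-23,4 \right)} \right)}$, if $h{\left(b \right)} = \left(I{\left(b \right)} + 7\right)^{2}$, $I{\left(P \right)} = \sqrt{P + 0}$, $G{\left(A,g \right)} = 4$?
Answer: $-1193$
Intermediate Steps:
$I{\left(P \right)} = \sqrt{P}$
$h{\left(b \right)} = \left(7 + \sqrt{b}\right)^{2}$ ($h{\left(b \right)} = \left(\sqrt{b} + 7\right)^{2} = \left(7 + \sqrt{b}\right)^{2}$)
$- 49 \left(308 - 282\right) + h{\left(G{\left(-23,4 \right)} \right)} = - 49 \left(308 - 282\right) + \left(7 + \sqrt{4}\right)^{2} = \left(-49\right) 26 + \left(7 + 2\right)^{2} = -1274 + 9^{2} = -1274 + 81 = -1193$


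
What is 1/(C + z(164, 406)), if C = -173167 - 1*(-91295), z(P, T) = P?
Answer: -1/81708 ≈ -1.2239e-5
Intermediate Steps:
C = -81872 (C = -173167 + 91295 = -81872)
1/(C + z(164, 406)) = 1/(-81872 + 164) = 1/(-81708) = -1/81708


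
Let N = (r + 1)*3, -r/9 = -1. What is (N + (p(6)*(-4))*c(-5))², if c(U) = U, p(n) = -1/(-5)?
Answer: 1156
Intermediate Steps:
r = 9 (r = -9*(-1) = 9)
p(n) = ⅕ (p(n) = -1*(-⅕) = ⅕)
N = 30 (N = (9 + 1)*3 = 10*3 = 30)
(N + (p(6)*(-4))*c(-5))² = (30 + ((⅕)*(-4))*(-5))² = (30 - ⅘*(-5))² = (30 + 4)² = 34² = 1156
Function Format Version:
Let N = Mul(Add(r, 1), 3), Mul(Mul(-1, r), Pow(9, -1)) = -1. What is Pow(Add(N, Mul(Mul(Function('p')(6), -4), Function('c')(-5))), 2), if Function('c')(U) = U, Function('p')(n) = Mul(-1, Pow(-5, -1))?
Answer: 1156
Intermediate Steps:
r = 9 (r = Mul(-9, -1) = 9)
Function('p')(n) = Rational(1, 5) (Function('p')(n) = Mul(-1, Rational(-1, 5)) = Rational(1, 5))
N = 30 (N = Mul(Add(9, 1), 3) = Mul(10, 3) = 30)
Pow(Add(N, Mul(Mul(Function('p')(6), -4), Function('c')(-5))), 2) = Pow(Add(30, Mul(Mul(Rational(1, 5), -4), -5)), 2) = Pow(Add(30, Mul(Rational(-4, 5), -5)), 2) = Pow(Add(30, 4), 2) = Pow(34, 2) = 1156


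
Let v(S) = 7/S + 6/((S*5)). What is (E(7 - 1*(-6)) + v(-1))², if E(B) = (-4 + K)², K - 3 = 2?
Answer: 1296/25 ≈ 51.840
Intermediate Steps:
K = 5 (K = 3 + 2 = 5)
E(B) = 1 (E(B) = (-4 + 5)² = 1² = 1)
v(S) = 41/(5*S) (v(S) = 7/S + 6/((5*S)) = 7/S + 6*(1/(5*S)) = 7/S + 6/(5*S) = 41/(5*S))
(E(7 - 1*(-6)) + v(-1))² = (1 + (41/5)/(-1))² = (1 + (41/5)*(-1))² = (1 - 41/5)² = (-36/5)² = 1296/25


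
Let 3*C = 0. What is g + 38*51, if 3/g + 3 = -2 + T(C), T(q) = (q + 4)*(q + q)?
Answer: 9687/5 ≈ 1937.4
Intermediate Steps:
C = 0 (C = (⅓)*0 = 0)
T(q) = 2*q*(4 + q) (T(q) = (4 + q)*(2*q) = 2*q*(4 + q))
g = -⅗ (g = 3/(-3 + (-2 + 2*0*(4 + 0))) = 3/(-3 + (-2 + 2*0*4)) = 3/(-3 + (-2 + 0)) = 3/(-3 - 2) = 3/(-5) = 3*(-⅕) = -⅗ ≈ -0.60000)
g + 38*51 = -⅗ + 38*51 = -⅗ + 1938 = 9687/5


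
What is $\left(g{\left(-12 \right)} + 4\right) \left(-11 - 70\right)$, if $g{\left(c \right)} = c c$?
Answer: $-11988$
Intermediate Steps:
$g{\left(c \right)} = c^{2}$
$\left(g{\left(-12 \right)} + 4\right) \left(-11 - 70\right) = \left(\left(-12\right)^{2} + 4\right) \left(-11 - 70\right) = \left(144 + 4\right) \left(-11 - 70\right) = 148 \left(-81\right) = -11988$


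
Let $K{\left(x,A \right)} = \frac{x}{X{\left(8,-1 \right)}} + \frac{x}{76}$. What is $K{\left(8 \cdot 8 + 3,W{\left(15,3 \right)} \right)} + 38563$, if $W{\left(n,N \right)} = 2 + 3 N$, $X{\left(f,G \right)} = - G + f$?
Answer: $\frac{26382787}{684} \approx 38571.0$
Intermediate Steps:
$X{\left(f,G \right)} = f - G$
$K{\left(x,A \right)} = \frac{85 x}{684}$ ($K{\left(x,A \right)} = \frac{x}{8 - -1} + \frac{x}{76} = \frac{x}{8 + 1} + x \frac{1}{76} = \frac{x}{9} + \frac{x}{76} = \frac{85 x}{684}$)
$K{\left(8 \cdot 8 + 3,W{\left(15,3 \right)} \right)} + 38563 = \frac{85 \left(8 \cdot 8 + 3\right)}{684} + 38563 = \frac{85 \left(64 + 3\right)}{684} + 38563 = \frac{85}{684} \cdot 67 + 38563 = \frac{5695}{684} + 38563 = \frac{26382787}{684}$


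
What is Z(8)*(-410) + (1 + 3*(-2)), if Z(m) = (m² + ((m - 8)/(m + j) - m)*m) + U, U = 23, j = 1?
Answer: -9435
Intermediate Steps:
Z(m) = 23 + m² + m*(-m + (-8 + m)/(1 + m)) (Z(m) = (m² + ((m - 8)/(m + 1) - m)*m) + 23 = (m² + ((-8 + m)/(1 + m) - m)*m) + 23 = (m² + (-m + (-8 + m)/(1 + m))*m) + 23 = (m² + m*(-m + (-8 + m)/(1 + m))) + 23 = 23 + m² + m*(-m + (-8 + m)/(1 + m)))
Z(8)*(-410) + (1 + 3*(-2)) = ((23 + 8² + 15*8)/(1 + 8))*(-410) + (1 + 3*(-2)) = ((23 + 64 + 120)/9)*(-410) + (1 - 6) = ((⅑)*207)*(-410) - 5 = 23*(-410) - 5 = -9430 - 5 = -9435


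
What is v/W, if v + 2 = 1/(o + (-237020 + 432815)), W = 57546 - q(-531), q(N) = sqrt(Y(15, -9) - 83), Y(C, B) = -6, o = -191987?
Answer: -43821279/1261035271664 - 1523*I*sqrt(89)/2522070543328 ≈ -3.475e-5 - 5.6969e-9*I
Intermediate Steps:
q(N) = I*sqrt(89) (q(N) = sqrt(-6 - 83) = sqrt(-89) = I*sqrt(89))
W = 57546 - I*sqrt(89) ≈ 57546.0 - 9.434*I
v = -7615/3808 (v = -2 + 1/(-191987 + (-237020 + 432815)) = -2 + 1/(-191987 + 195795) = -2 + 1/3808 = -7615/3808 ≈ -1.9997)
v/W = -7615/(3808*(57546 - I*sqrt(89)))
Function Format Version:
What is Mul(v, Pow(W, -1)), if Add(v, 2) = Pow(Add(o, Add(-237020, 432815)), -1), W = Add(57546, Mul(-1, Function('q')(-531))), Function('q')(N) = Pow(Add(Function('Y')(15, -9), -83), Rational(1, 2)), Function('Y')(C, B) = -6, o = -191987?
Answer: Add(Rational(-43821279, 1261035271664), Mul(Rational(-1523, 2522070543328), I, Pow(89, Rational(1, 2)))) ≈ Add(-3.4750e-5, Mul(-5.6969e-9, I))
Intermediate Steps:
Function('q')(N) = Mul(I, Pow(89, Rational(1, 2))) (Function('q')(N) = Pow(Add(-6, -83), Rational(1, 2)) = Pow(-89, Rational(1, 2)) = Mul(I, Pow(89, Rational(1, 2))))
W = Add(57546, Mul(-1, I, Pow(89, Rational(1, 2)))) (W = Add(57546, Mul(-1, Mul(I, Pow(89, Rational(1, 2))))) = Add(57546, Mul(-1, I, Pow(89, Rational(1, 2)))) ≈ Add(57546., Mul(-9.4340, I)))
v = Rational(-7615, 3808) (v = Add(-2, Pow(Add(-191987, Add(-237020, 432815)), -1)) = Add(-2, Pow(Add(-191987, 195795), -1)) = Add(-2, Pow(3808, -1)) = Add(-2, Rational(1, 3808)) = Rational(-7615, 3808) ≈ -1.9997)
Mul(v, Pow(W, -1)) = Mul(Rational(-7615, 3808), Pow(Add(57546, Mul(-1, I, Pow(89, Rational(1, 2)))), -1))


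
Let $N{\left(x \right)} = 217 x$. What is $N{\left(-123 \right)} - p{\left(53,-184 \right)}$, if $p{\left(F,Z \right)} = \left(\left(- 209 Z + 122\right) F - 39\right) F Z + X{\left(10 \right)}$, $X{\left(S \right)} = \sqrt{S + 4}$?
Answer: $19938863749 - \sqrt{14} \approx 1.9939 \cdot 10^{10}$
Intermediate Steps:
$X{\left(S \right)} = \sqrt{4 + S}$
$p{\left(F,Z \right)} = \sqrt{14} + F Z \left(-39 + F \left(122 - 209 Z\right)\right)$ ($p{\left(F,Z \right)} = \left(\left(- 209 Z + 122\right) F - 39\right) F Z + \sqrt{4 + 10} = \left(\left(122 - 209 Z\right) F - 39\right) F Z + \sqrt{14} = \left(F \left(122 - 209 Z\right) - 39\right) F Z + \sqrt{14} = \left(-39 + F \left(122 - 209 Z\right)\right) F Z + \sqrt{14} = F \left(-39 + F \left(122 - 209 Z\right)\right) Z + \sqrt{14} = F Z \left(-39 + F \left(122 - 209 Z\right)\right) + \sqrt{14} = \sqrt{14} + F Z \left(-39 + F \left(122 - 209 Z\right)\right)$)
$N{\left(-123 \right)} - p{\left(53,-184 \right)} = 217 \left(-123\right) - \left(\sqrt{14} - 209 \cdot 53^{2} \left(-184\right)^{2} - 2067 \left(-184\right) + 122 \left(-184\right) 53^{2}\right) = -26691 - \left(\sqrt{14} - 587081 \cdot 33856 + 380328 + 122 \left(-184\right) 2809\right) = -26691 - \left(\sqrt{14} - 19876214336 + 380328 - 63056432\right) = -26691 - \left(-19938890440 + \sqrt{14}\right) = -26691 + \left(19938890440 - \sqrt{14}\right) = 19938863749 - \sqrt{14}$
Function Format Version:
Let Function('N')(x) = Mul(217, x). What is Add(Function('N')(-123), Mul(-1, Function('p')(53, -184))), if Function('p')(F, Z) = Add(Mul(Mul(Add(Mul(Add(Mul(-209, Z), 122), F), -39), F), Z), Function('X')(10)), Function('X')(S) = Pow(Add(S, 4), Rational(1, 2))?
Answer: Add(19938863749, Mul(-1, Pow(14, Rational(1, 2)))) ≈ 1.9939e+10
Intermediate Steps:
Function('X')(S) = Pow(Add(4, S), Rational(1, 2))
Function('p')(F, Z) = Add(Pow(14, Rational(1, 2)), Mul(F, Z, Add(-39, Mul(F, Add(122, Mul(-209, Z)))))) (Function('p')(F, Z) = Add(Mul(Mul(Add(Mul(Add(Mul(-209, Z), 122), F), -39), F), Z), Pow(Add(4, 10), Rational(1, 2))) = Add(Mul(Mul(Add(Mul(Add(122, Mul(-209, Z)), F), -39), F), Z), Pow(14, Rational(1, 2))) = Add(Mul(Mul(Add(Mul(F, Add(122, Mul(-209, Z))), -39), F), Z), Pow(14, Rational(1, 2))) = Add(Mul(Mul(Add(-39, Mul(F, Add(122, Mul(-209, Z)))), F), Z), Pow(14, Rational(1, 2))) = Add(Mul(Mul(F, Add(-39, Mul(F, Add(122, Mul(-209, Z))))), Z), Pow(14, Rational(1, 2))) = Add(Mul(F, Z, Add(-39, Mul(F, Add(122, Mul(-209, Z))))), Pow(14, Rational(1, 2))) = Add(Pow(14, Rational(1, 2)), Mul(F, Z, Add(-39, Mul(F, Add(122, Mul(-209, Z)))))))
Add(Function('N')(-123), Mul(-1, Function('p')(53, -184))) = Add(Mul(217, -123), Mul(-1, Add(Pow(14, Rational(1, 2)), Mul(-209, Pow(53, 2), Pow(-184, 2)), Mul(-39, 53, -184), Mul(122, -184, Pow(53, 2))))) = Add(-26691, Mul(-1, Add(Pow(14, Rational(1, 2)), Mul(-209, 2809, 33856), 380328, Mul(122, -184, 2809)))) = Add(-26691, Mul(-1, Add(Pow(14, Rational(1, 2)), -19876214336, 380328, -63056432))) = Add(-26691, Mul(-1, Add(-19938890440, Pow(14, Rational(1, 2))))) = Add(-26691, Add(19938890440, Mul(-1, Pow(14, Rational(1, 2))))) = Add(19938863749, Mul(-1, Pow(14, Rational(1, 2))))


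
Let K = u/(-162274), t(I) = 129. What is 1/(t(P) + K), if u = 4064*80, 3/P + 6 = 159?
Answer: 81137/10304113 ≈ 0.0078742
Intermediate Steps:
P = 1/51 (P = 3/(-6 + 159) = 3/153 = 3*(1/153) = 1/51 ≈ 0.019608)
u = 325120
K = -162560/81137 (K = 325120/(-162274) = 325120*(-1/162274) = -162560/81137 ≈ -2.0035)
1/(t(P) + K) = 1/(129 - 162560/81137) = 1/(10304113/81137) = 81137/10304113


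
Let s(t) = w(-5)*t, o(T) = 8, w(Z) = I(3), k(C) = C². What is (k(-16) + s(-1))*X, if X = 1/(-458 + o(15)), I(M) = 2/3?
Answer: -383/675 ≈ -0.56741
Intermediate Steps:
I(M) = ⅔ (I(M) = 2*(⅓) = ⅔)
w(Z) = ⅔
X = -1/450 (X = 1/(-458 + 8) = 1/(-450) = -1/450 ≈ -0.0022222)
s(t) = 2*t/3
(k(-16) + s(-1))*X = ((-16)² + (⅔)*(-1))*(-1/450) = (256 - ⅔)*(-1/450) = (766/3)*(-1/450) = -383/675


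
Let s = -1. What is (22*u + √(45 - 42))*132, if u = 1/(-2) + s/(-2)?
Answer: 132*√3 ≈ 228.63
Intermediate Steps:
u = 0 (u = 1/(-2) - 1/(-2) = 1*(-½) - 1*(-½) = -½ + ½ = 0)
(22*u + √(45 - 42))*132 = (22*0 + √(45 - 42))*132 = (0 + √3)*132 = √3*132 = 132*√3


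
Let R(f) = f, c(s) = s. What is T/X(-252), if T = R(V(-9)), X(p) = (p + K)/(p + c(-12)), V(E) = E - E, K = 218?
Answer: 0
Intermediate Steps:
V(E) = 0
X(p) = (218 + p)/(-12 + p) (X(p) = (p + 218)/(p - 12) = (218 + p)/(-12 + p))
T = 0
T/X(-252) = 0/(((218 - 252)/(-12 - 252))) = 0/((-34/(-264))) = 0/((-1/264*(-34))) = 0/(17/132) = 0*(132/17) = 0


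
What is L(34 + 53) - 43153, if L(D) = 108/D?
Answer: -1251401/29 ≈ -43152.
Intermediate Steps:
L(34 + 53) - 43153 = 108/(34 + 53) - 43153 = 108/87 - 43153 = 108*(1/87) - 43153 = 36/29 - 43153 = -1251401/29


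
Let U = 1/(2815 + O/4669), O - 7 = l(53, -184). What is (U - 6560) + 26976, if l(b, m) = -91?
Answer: 38332939355/1877593 ≈ 20416.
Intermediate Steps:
O = -84 (O = 7 - 91 = -84)
U = 667/1877593 (U = 1/(2815 - 84/4669) = 1/(2815 - 84*1/4669) = 1/(2815 - 12/667) = 1/(1877593/667) = 667/1877593 ≈ 0.00035524)
(U - 6560) + 26976 = (667/1877593 - 6560) + 26976 = -12317009413/1877593 + 26976 = 38332939355/1877593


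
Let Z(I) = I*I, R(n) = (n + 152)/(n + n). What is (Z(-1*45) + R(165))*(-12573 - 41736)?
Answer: -12103068401/110 ≈ -1.1003e+8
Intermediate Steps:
R(n) = (152 + n)/(2*n) (R(n) = (152 + n)/((2*n)) = (152 + n)*(1/(2*n)) = (152 + n)/(2*n))
Z(I) = I²
(Z(-1*45) + R(165))*(-12573 - 41736) = ((-1*45)² + (½)*(152 + 165)/165)*(-12573 - 41736) = ((-45)² + (½)*(1/165)*317)*(-54309) = (2025 + 317/330)*(-54309) = (668567/330)*(-54309) = -12103068401/110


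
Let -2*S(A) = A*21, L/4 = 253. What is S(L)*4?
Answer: -42504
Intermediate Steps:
L = 1012 (L = 4*253 = 1012)
S(A) = -21*A/2 (S(A) = -A*21/2 = -21*A/2)
S(L)*4 = -21/2*1012*4 = -10626*4 = -42504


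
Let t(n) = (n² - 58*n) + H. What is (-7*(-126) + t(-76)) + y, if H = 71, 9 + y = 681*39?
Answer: 37687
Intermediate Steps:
y = 26550 (y = -9 + 681*39 = -9 + 26559 = 26550)
t(n) = 71 + n² - 58*n (t(n) = (n² - 58*n) + 71 = 71 + n² - 58*n)
(-7*(-126) + t(-76)) + y = (-7*(-126) + (71 + (-76)² - 58*(-76))) + 26550 = (882 + (71 + 5776 + 4408)) + 26550 = (882 + 10255) + 26550 = 11137 + 26550 = 37687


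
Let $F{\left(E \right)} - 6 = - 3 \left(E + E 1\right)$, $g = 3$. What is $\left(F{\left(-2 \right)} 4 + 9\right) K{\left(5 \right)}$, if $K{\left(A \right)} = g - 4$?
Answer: $-81$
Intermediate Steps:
$F{\left(E \right)} = 6 - 6 E$ ($F{\left(E \right)} = 6 - 3 \left(E + E 1\right) = 6 - 3 \left(E + E\right) = 6 - 3 \cdot 2 E = 6 - 6 E$)
$K{\left(A \right)} = -1$ ($K{\left(A \right)} = 3 - 4 = -1$)
$\left(F{\left(-2 \right)} 4 + 9\right) K{\left(5 \right)} = \left(\left(6 - -12\right) 4 + 9\right) \left(-1\right) = \left(\left(6 + 12\right) 4 + 9\right) \left(-1\right) = \left(18 \cdot 4 + 9\right) \left(-1\right) = \left(72 + 9\right) \left(-1\right) = 81 \left(-1\right) = -81$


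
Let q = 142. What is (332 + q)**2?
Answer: 224676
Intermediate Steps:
(332 + q)**2 = (332 + 142)**2 = 474**2 = 224676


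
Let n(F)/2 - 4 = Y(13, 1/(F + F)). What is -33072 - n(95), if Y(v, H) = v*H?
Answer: -3142613/95 ≈ -33080.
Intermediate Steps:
Y(v, H) = H*v
n(F) = 8 + 13/F (n(F) = 8 + 2*(13/(F + F)) = 8 + 2*(13/(2*F)) = 8 + 13/F)
-33072 - n(95) = -33072 - (8 + 13/95) = -33072 - 1*773/95 = -33072 - 773/95 = -3142613/95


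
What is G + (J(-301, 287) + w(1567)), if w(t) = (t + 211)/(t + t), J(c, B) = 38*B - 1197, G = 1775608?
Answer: 2797592628/1567 ≈ 1.7853e+6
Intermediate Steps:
J(c, B) = -1197 + 38*B
w(t) = (211 + t)/(2*t) (w(t) = (211 + t)/((2*t)) = (211 + t)*(1/(2*t)) = (211 + t)/(2*t))
G + (J(-301, 287) + w(1567)) = 1775608 + ((-1197 + 38*287) + (½)*(211 + 1567)/1567) = 1775608 + ((-1197 + 10906) + (½)*(1/1567)*1778) = 1775608 + (9709 + 889/1567) = 1775608 + 15214892/1567 = 2797592628/1567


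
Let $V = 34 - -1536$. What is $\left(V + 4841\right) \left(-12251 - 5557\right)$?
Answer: $-114167088$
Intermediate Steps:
$V = 1570$ ($V = 34 + 1536 = 1570$)
$\left(V + 4841\right) \left(-12251 - 5557\right) = \left(1570 + 4841\right) \left(-12251 - 5557\right) = 6411 \left(-17808\right) = -114167088$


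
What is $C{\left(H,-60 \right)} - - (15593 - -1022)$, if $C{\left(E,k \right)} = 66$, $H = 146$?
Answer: $16681$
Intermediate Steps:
$C{\left(H,-60 \right)} - - (15593 - -1022) = 66 - - (15593 - -1022) = 66 - - (15593 + 1022) = 66 - \left(-1\right) 16615 = 66 - -16615 = 66 + 16615 = 16681$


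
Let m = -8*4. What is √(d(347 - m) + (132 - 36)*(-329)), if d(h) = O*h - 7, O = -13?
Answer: 31*I*√38 ≈ 191.1*I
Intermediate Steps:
m = -32
d(h) = -7 - 13*h (d(h) = -13*h - 7 = -7 - 13*h)
√(d(347 - m) + (132 - 36)*(-329)) = √((-7 - 13*(347 - 1*(-32))) + (132 - 36)*(-329)) = √((-7 - 13*(347 + 32)) + 96*(-329)) = √((-7 - 13*379) - 31584) = √((-7 - 4927) - 31584) = √(-4934 - 31584) = √(-36518) = 31*I*√38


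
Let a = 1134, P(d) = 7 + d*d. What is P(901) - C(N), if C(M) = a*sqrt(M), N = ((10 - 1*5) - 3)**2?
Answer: 809540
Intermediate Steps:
P(d) = 7 + d**2
N = 4 (N = ((10 - 5) - 3)**2 = (5 - 3)**2 = 2**2 = 4)
C(M) = 1134*sqrt(M)
P(901) - C(N) = (7 + 901**2) - 1134*sqrt(4) = (7 + 811801) - 1134*2 = 811808 - 1*2268 = 811808 - 2268 = 809540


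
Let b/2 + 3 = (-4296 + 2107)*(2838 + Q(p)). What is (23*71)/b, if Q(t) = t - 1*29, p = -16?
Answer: -1633/12227760 ≈ -0.00013355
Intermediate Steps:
Q(t) = -29 + t (Q(t) = t - 29 = -29 + t)
b = -12227760 (b = -6 + 2*((-4296 + 2107)*(2838 + (-29 - 16))) = -6 + 2*(-2189*(2838 - 45)) = -6 + 2*(-2189*2793) = -6 + 2*(-6113877) = -6 - 12227754 = -12227760)
(23*71)/b = (23*71)/(-12227760) = 1633*(-1/12227760) = -1633/12227760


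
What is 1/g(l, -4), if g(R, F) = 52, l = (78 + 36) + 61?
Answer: 1/52 ≈ 0.019231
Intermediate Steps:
l = 175 (l = 114 + 61 = 175)
1/g(l, -4) = 1/52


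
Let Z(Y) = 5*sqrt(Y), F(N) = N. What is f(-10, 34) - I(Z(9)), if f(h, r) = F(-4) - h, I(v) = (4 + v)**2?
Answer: -355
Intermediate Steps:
f(h, r) = -4 - h
f(-10, 34) - I(Z(9)) = (-4 - 1*(-10)) - (4 + 5*sqrt(9))**2 = (-4 + 10) - (4 + 5*3)**2 = 6 - (4 + 15)**2 = 6 - 1*19**2 = 6 - 1*361 = 6 - 361 = -355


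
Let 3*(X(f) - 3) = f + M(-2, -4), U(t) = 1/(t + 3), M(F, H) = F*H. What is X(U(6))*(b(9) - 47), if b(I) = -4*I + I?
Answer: -11396/27 ≈ -422.07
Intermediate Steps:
U(t) = 1/(3 + t)
b(I) = -3*I
X(f) = 17/3 + f/3 (X(f) = 3 + (f - 2*(-4))/3 = 3 + (f + 8)/3 = 3 + (8 + f)/3 = 3 + (8/3 + f/3) = 17/3 + f/3)
X(U(6))*(b(9) - 47) = (17/3 + 1/(3*(3 + 6)))*(-3*9 - 47) = (17/3 + (⅓)/9)*(-27 - 47) = (17/3 + (⅓)*(⅑))*(-74) = (17/3 + 1/27)*(-74) = (154/27)*(-74) = -11396/27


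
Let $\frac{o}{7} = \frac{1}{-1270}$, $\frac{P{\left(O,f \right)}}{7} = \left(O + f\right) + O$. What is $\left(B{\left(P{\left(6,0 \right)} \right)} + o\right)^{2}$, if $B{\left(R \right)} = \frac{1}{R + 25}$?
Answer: $\frac{257049}{19162864900} \approx 1.3414 \cdot 10^{-5}$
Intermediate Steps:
$P{\left(O,f \right)} = 7 f + 14 O$ ($P{\left(O,f \right)} = 7 \left(\left(O + f\right) + O\right) = 7 \left(f + 2 O\right) = 7 f + 14 O$)
$B{\left(R \right)} = \frac{1}{25 + R}$
$o = - \frac{7}{1270}$ ($o = \frac{7}{-1270} = 7 \left(- \frac{1}{1270}\right) = - \frac{7}{1270} \approx -0.0055118$)
$\left(B{\left(P{\left(6,0 \right)} \right)} + o\right)^{2} = \left(\frac{1}{25 + \left(7 \cdot 0 + 14 \cdot 6\right)} - \frac{7}{1270}\right)^{2} = \left(\frac{1}{25 + \left(0 + 84\right)} - \frac{7}{1270}\right)^{2} = \left(\frac{1}{25 + 84} - \frac{7}{1270}\right)^{2} = \left(\frac{1}{109} - \frac{7}{1270}\right)^{2} = \left(\frac{507}{138430}\right)^{2} = \frac{257049}{19162864900}$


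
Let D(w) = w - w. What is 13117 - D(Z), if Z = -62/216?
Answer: 13117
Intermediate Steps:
Z = -31/108 (Z = -62*1/216 = -31/108 ≈ -0.28704)
D(w) = 0
13117 - D(Z) = 13117 - 1*0 = 13117 + 0 = 13117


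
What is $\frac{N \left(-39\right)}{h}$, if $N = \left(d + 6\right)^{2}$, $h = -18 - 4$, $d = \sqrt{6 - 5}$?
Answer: $\frac{1911}{22} \approx 86.864$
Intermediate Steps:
$d = 1$ ($d = \sqrt{1} = 1$)
$h = -22$
$N = 49$ ($N = \left(1 + 6\right)^{2} = 7^{2} = 49$)
$\frac{N \left(-39\right)}{h} = \frac{49 \left(-39\right)}{-22} = \left(-1911\right) \left(- \frac{1}{22}\right) = \frac{1911}{22}$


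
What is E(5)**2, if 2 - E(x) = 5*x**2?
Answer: 15129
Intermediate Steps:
E(x) = 2 - 5*x**2
E(5)**2 = (2 - 5*5**2)**2 = (2 - 5*25)**2 = (2 - 125)**2 = (-123)**2 = 15129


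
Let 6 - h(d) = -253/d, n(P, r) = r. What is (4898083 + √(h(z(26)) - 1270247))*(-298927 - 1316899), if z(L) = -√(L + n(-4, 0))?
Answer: -7914449861558 - 807913*I*√(858682916 + 6578*√26)/13 ≈ -7.9145e+12 - 1.8212e+9*I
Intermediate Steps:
z(L) = -√L (z(L) = -√(L + 0) = -√L)
h(d) = 6 + 253/d (h(d) = 6 - (-253)/d = 6 + 253/d)
(4898083 + √(h(z(26)) - 1270247))*(-298927 - 1316899) = (4898083 + √((6 + 253/((-√26))) - 1270247))*(-298927 - 1316899) = (4898083 + √((6 + 253*(-√26/26)) - 1270247))*(-1615826) = (4898083 + √((6 - 253*√26/26) - 1270247))*(-1615826) = (4898083 + √(-1270241 - 253*√26/26))*(-1615826) = -7914449861558 - 1615826*√(-1270241 - 253*√26/26)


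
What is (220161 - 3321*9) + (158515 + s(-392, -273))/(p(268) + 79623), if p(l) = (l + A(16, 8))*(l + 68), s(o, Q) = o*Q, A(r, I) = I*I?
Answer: 36375515131/191175 ≈ 1.9027e+5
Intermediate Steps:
A(r, I) = I²
s(o, Q) = Q*o
p(l) = (64 + l)*(68 + l) (p(l) = (l + 8²)*(l + 68) = (l + 64)*(68 + l) = (64 + l)*(68 + l))
(220161 - 3321*9) + (158515 + s(-392, -273))/(p(268) + 79623) = (220161 - 3321*9) + (158515 - 273*(-392))/((4352 + 268² + 132*268) + 79623) = (220161 - 29889) + (158515 + 107016)/((4352 + 71824 + 35376) + 79623) = 190272 + 265531/(111552 + 79623) = 190272 + 265531/191175 = 36375515131/191175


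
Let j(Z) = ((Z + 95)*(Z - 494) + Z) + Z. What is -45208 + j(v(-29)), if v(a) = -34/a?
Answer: -77878344/841 ≈ -92602.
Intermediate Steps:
j(Z) = 2*Z + (-494 + Z)*(95 + Z) (j(Z) = ((95 + Z)*(-494 + Z) + Z) + Z = ((-494 + Z)*(95 + Z) + Z) + Z = (Z + (-494 + Z)*(95 + Z)) + Z = 2*Z + (-494 + Z)*(95 + Z))
-45208 + j(v(-29)) = -45208 + (-46930 + (-34/(-29))**2 - (-13498)/(-29)) = -45208 + (-46930 + (-34*(-1/29))**2 - (-13498)*(-1)/29) = -45208 + (-46930 + (34/29)**2 - 397*34/29) = -45208 + (-46930 + 1156/841 - 13498/29) = -45208 - 39858416/841 = -77878344/841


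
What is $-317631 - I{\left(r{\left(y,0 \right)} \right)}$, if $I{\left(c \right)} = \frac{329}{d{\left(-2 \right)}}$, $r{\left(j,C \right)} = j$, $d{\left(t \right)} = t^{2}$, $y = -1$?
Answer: $- \frac{1270853}{4} \approx -3.1771 \cdot 10^{5}$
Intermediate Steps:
$I{\left(c \right)} = \frac{329}{4}$ ($I{\left(c \right)} = \frac{329}{\left(-2\right)^{2}} = \frac{329}{4}$)
$-317631 - I{\left(r{\left(y,0 \right)} \right)} = -317631 - \frac{329}{4} = - \frac{1270853}{4}$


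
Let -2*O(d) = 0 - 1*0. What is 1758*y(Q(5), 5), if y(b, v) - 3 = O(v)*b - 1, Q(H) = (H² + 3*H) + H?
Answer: 3516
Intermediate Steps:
Q(H) = H² + 4*H
O(d) = 0 (O(d) = -(0 - 1*0)/2 = -(0 + 0)/2 = -½*0 = 0)
y(b, v) = 2 (y(b, v) = 3 + (0*b - 1) = 3 + (0 - 1) = 3 - 1 = 2)
1758*y(Q(5), 5) = 1758*2 = 3516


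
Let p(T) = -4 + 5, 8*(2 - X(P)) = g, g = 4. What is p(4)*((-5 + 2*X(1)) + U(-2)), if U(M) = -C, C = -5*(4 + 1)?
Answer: 23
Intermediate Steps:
C = -25 (C = -5*5 = -25)
X(P) = 3/2 (X(P) = 2 - ⅛*4 = 2 - ½ = 3/2)
U(M) = 25 (U(M) = -1*(-25) = 25)
p(T) = 1
p(4)*((-5 + 2*X(1)) + U(-2)) = 1*((-5 + 2*(3/2)) + 25) = 1*((-5 + 3) + 25) = 1*(-2 + 25) = 1*23 = 23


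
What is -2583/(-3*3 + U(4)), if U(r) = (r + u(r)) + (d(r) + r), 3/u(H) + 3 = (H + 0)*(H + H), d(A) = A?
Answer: -8323/10 ≈ -832.30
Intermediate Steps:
u(H) = 3/(-3 + 2*H²) (u(H) = 3/(-3 + (H + 0)*(H + H)) = 3/(-3 + H*(2*H)) = 3/(-3 + 2*H²))
U(r) = 3*r + 3/(-3 + 2*r²) (U(r) = (r + 3/(-3 + 2*r²)) + (r + r) = (r + 3/(-3 + 2*r²)) + 2*r = 3*r + 3/(-3 + 2*r²))
-2583/(-3*3 + U(4)) = -2583/(-3*3 + 3*(1 - 3*4 + 2*4³)/(-3 + 2*4²)) = -2583/(-9 + 3*(1 - 12 + 2*64)/(-3 + 2*16)) = -2583/(-9 + 3*(1 - 12 + 128)/(-3 + 32)) = -2583/(-9 + 3*117/29) = -2583/(-9 + 3*(1/29)*117) = -2583/(-9 + 351/29) = -2583/90/29 = -2583*29/90 = -8323/10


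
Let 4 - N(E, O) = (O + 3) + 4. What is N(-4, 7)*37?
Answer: -370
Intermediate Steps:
N(E, O) = -3 - O (N(E, O) = 4 - ((O + 3) + 4) = 4 - ((3 + O) + 4) = 4 - (7 + O) = 4 + (-7 - O) = -3 - O)
N(-4, 7)*37 = (-3 - 1*7)*37 = (-3 - 7)*37 = -10*37 = -370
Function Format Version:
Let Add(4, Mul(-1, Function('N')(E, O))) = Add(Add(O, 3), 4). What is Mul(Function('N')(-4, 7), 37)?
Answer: -370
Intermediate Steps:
Function('N')(E, O) = Add(-3, Mul(-1, O)) (Function('N')(E, O) = Add(4, Mul(-1, Add(Add(O, 3), 4))) = Add(4, Mul(-1, Add(Add(3, O), 4))) = Add(4, Mul(-1, Add(7, O))) = Add(4, Add(-7, Mul(-1, O))) = Add(-3, Mul(-1, O)))
Mul(Function('N')(-4, 7), 37) = Mul(Add(-3, Mul(-1, 7)), 37) = Mul(Add(-3, -7), 37) = Mul(-10, 37) = -370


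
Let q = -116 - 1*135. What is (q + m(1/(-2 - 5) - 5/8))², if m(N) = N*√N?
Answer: 11063904109/175616 + 10793*I*√602/784 ≈ 63001.0 + 337.77*I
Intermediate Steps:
q = -251 (q = -116 - 135 = -251)
m(N) = N^(3/2)
(q + m(1/(-2 - 5) - 5/8))² = (-251 + (1/(-2 - 5) - 5/8)^(3/2))² = (-251 + (1/(-7) - 5*⅛)^(3/2))² = (-251 + (1*(-⅐) - 5/8)^(3/2))² = (-251 + (-⅐ - 5/8)^(3/2))² = (-251 + (-43/56)^(3/2))² = (-251 - 43*I*√602/1568)²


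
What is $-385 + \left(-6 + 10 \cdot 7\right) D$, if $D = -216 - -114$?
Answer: $-6913$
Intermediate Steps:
$D = -102$ ($D = -216 + 114 = -102$)
$-385 + \left(-6 + 10 \cdot 7\right) D = -385 + \left(-6 + 10 \cdot 7\right) \left(-102\right) = -385 + \left(-6 + 70\right) \left(-102\right) = -385 + 64 \left(-102\right) = -385 - 6528 = -6913$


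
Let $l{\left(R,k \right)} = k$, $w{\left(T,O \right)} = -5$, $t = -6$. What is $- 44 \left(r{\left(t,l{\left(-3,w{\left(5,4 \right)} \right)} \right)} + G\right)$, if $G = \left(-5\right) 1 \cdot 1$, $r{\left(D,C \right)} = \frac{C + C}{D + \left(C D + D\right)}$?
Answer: $\frac{2200}{9} \approx 244.44$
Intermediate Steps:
$r{\left(D,C \right)} = \frac{2 C}{2 D + C D}$ ($r{\left(D,C \right)} = \frac{2 C}{D + \left(D + C D\right)} = \frac{2 C}{2 D + C D}$)
$G = -5$ ($G = \left(-5\right) 1 = -5$)
$- 44 \left(r{\left(t,l{\left(-3,w{\left(5,4 \right)} \right)} \right)} + G\right) = - 44 \left(2 \left(-5\right) \frac{1}{-6} \frac{1}{2 - 5} - 5\right) = - 44 \left(2 \left(-5\right) \left(- \frac{1}{6}\right) \frac{1}{-3} - 5\right) = - 44 \left(2 \left(-5\right) \left(- \frac{1}{6}\right) \left(- \frac{1}{3}\right) - 5\right) = - 44 \left(- \frac{5}{9} - 5\right) = \left(-44\right) \left(- \frac{50}{9}\right) = \frac{2200}{9}$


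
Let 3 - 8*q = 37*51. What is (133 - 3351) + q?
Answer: -6907/2 ≈ -3453.5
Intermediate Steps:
q = -471/2 (q = 3/8 - 37*51/8 = 3/8 - ⅛*1887 = 3/8 - 1887/8 = -471/2 ≈ -235.50)
(133 - 3351) + q = (133 - 3351) - 471/2 = -3218 - 471/2 = -6907/2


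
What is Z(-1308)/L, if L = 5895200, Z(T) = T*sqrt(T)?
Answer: -327*I*sqrt(327)/736900 ≈ -0.0080244*I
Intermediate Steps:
Z(T) = T**(3/2)
Z(-1308)/L = (-1308)**(3/2)/5895200 = -2616*I*sqrt(327)*(1/5895200) = -327*I*sqrt(327)/736900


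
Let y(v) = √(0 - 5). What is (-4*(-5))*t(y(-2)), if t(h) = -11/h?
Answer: 44*I*√5 ≈ 98.387*I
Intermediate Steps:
y(v) = I*√5 (y(v) = √(-5) = I*√5)
(-4*(-5))*t(y(-2)) = (-4*(-5))*(-11*(-I*√5/5)) = 20*(-(-11)*I*√5/5) = 20*(11*I*√5/5) = 44*I*√5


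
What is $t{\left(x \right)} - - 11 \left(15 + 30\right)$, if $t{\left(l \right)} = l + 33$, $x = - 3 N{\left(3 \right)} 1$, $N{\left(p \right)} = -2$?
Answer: $534$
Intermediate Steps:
$x = 6$ ($x = \left(-3\right) \left(-2\right) 1 = 6 \cdot 1 = 6$)
$t{\left(l \right)} = 33 + l$
$t{\left(x \right)} - - 11 \left(15 + 30\right) = \left(33 + 6\right) - - 11 \left(15 + 30\right) = 39 - \left(-11\right) 45 = 39 - -495 = 39 + 495 = 534$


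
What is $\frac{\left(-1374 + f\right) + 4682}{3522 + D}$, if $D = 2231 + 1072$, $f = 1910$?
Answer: $\frac{5218}{6825} \approx 0.76454$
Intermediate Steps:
$D = 3303$
$\frac{\left(-1374 + f\right) + 4682}{3522 + D} = \frac{\left(-1374 + 1910\right) + 4682}{3522 + 3303} = \frac{536 + 4682}{6825} = 5218 \cdot \frac{1}{6825} = \frac{5218}{6825}$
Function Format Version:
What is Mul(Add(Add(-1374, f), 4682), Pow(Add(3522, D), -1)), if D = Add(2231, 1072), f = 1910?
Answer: Rational(5218, 6825) ≈ 0.76454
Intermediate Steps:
D = 3303
Mul(Add(Add(-1374, f), 4682), Pow(Add(3522, D), -1)) = Mul(Add(Add(-1374, 1910), 4682), Pow(Add(3522, 3303), -1)) = Mul(Add(536, 4682), Pow(6825, -1)) = Mul(5218, Rational(1, 6825)) = Rational(5218, 6825)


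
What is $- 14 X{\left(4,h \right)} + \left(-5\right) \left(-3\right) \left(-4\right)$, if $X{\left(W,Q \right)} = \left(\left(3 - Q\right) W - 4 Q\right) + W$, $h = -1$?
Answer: $-396$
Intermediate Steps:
$X{\left(W,Q \right)} = W - 4 Q + W \left(3 - Q\right)$ ($X{\left(W,Q \right)} = \left(W \left(3 - Q\right) - 4 Q\right) + W = \left(- 4 Q + W \left(3 - Q\right)\right) + W = W - 4 Q + W \left(3 - Q\right)$)
$- 14 X{\left(4,h \right)} + \left(-5\right) \left(-3\right) \left(-4\right) = - 14 \left(\left(-4\right) \left(-1\right) + 4 \cdot 4 - \left(-1\right) 4\right) + \left(-5\right) \left(-3\right) \left(-4\right) = - 14 \left(4 + 16 + 4\right) + 15 \left(-4\right) = \left(-14\right) 24 - 60 = -336 - 60 = -396$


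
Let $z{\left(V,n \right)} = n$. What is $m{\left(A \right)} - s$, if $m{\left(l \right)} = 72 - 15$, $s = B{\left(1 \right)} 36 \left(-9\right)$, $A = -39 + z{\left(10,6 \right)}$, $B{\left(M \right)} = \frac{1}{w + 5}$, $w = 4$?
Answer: $93$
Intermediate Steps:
$B{\left(M \right)} = \frac{1}{9}$ ($B{\left(M \right)} = \frac{1}{4 + 5} = \frac{1}{9}$)
$A = -33$ ($A = -39 + 6 = -33$)
$s = -36$ ($s = \frac{1}{9} \cdot 36 \left(-9\right) = 4 \left(-9\right) = -36$)
$m{\left(l \right)} = 57$ ($m{\left(l \right)} = 72 - 15 = 57$)
$m{\left(A \right)} - s = 57 - -36 = 57 + 36 = 93$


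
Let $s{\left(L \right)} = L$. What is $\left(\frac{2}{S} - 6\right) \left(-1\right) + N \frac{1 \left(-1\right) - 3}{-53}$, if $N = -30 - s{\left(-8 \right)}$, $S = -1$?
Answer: $\frac{336}{53} \approx 6.3396$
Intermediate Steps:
$N = -22$ ($N = -30 - -8 = -30 + 8 = -22$)
$\left(\frac{2}{S} - 6\right) \left(-1\right) + N \frac{1 \left(-1\right) - 3}{-53} = \left(\frac{2}{-1} - 6\right) \left(-1\right) - 22 \frac{1 \left(-1\right) - 3}{-53} = \left(2 \left(-1\right) - 6\right) \left(-1\right) - 22 \left(-1 - 3\right) \left(- \frac{1}{53}\right) = \left(-2 - 6\right) \left(-1\right) - 22 \left(\left(-4\right) \left(- \frac{1}{53}\right)\right) = \left(-8\right) \left(-1\right) - \frac{88}{53} = 8 - \frac{88}{53} = \frac{336}{53}$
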